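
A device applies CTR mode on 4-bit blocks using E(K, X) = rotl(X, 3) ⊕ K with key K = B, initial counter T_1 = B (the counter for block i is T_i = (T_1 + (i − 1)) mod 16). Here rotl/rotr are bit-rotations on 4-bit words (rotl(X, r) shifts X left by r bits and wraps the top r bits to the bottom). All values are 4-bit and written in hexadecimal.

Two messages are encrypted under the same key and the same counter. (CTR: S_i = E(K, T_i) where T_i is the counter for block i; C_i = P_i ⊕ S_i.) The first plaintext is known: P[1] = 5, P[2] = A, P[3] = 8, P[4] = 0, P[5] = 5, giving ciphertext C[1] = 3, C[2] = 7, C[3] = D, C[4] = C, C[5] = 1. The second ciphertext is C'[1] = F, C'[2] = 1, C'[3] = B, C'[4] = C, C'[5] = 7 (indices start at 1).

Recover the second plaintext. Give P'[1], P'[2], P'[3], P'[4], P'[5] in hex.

P'[1] = 9, P'[2] = C, P'[3] = E, P'[4] = 0, P'[5] = 3

In CTR with a reused counter, both messages share the same keystream S_i, so C_i ⊕ C'_i = P_i ⊕ P'_i and thus P'_i = P_i ⊕ C_i ⊕ C'_i.
P'[1]: 5 ⊕ 3 ⊕ F = 9.
P'[2]: A ⊕ 7 ⊕ 1 = C.
P'[3]: 8 ⊕ D ⊕ B = E.
P'[4]: 0 ⊕ C ⊕ C = 0.
P'[5]: 5 ⊕ 1 ⊕ 7 = 3.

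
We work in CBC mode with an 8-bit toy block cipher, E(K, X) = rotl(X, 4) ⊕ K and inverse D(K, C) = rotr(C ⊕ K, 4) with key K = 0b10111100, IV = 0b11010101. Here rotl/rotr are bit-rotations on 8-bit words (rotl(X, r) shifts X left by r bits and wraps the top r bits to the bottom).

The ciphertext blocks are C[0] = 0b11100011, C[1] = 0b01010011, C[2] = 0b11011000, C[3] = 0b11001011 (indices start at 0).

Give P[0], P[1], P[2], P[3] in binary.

P[0] = 0b00100000, P[1] = 0b00011101, P[2] = 0b00010101, P[3] = 0b10101111

CBC decryption: P_i = D(K, C_i) ⊕ C_{i−1}, with C_{−1} = IV.
P[0]: D(K, 0b11100011) = 0b11110101; 0b11110101 ⊕ 0b11010101 = 0b00100000.
P[1]: D(K, 0b01010011) = 0b11111110; 0b11111110 ⊕ 0b11100011 = 0b00011101.
P[2]: D(K, 0b11011000) = 0b01000110; 0b01000110 ⊕ 0b01010011 = 0b00010101.
P[3]: D(K, 0b11001011) = 0b01110111; 0b01110111 ⊕ 0b11011000 = 0b10101111.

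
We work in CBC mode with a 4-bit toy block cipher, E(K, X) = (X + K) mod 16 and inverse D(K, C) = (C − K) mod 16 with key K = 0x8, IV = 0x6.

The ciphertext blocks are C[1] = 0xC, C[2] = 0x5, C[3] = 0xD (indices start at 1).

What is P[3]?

P[3] = 0x0

CBC decryption: P_i = D(K, C_i) ⊕ C_{i−1}, with C_{0} = IV.
P[3]: D(K, 0xD) = 0x5; 0x5 ⊕ 0x5 = 0x0.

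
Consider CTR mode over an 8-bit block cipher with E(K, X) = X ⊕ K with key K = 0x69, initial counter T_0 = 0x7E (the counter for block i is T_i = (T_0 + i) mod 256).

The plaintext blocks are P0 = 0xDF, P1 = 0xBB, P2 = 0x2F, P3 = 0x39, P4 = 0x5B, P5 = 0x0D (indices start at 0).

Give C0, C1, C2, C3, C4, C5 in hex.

CTR encryption: S_i = E(K, T_i) where T_i is the counter for block i; C_i = P_i ⊕ S_i.
C0: T = 0x7E, S = E(K, T) = 0x17; 0xDF ⊕ 0x17 = 0xC8.
C1: T = 0x7F, S = E(K, T) = 0x16; 0xBB ⊕ 0x16 = 0xAD.
C2: T = 0x80, S = E(K, T) = 0xE9; 0x2F ⊕ 0xE9 = 0xC6.
C3: T = 0x81, S = E(K, T) = 0xE8; 0x39 ⊕ 0xE8 = 0xD1.
C4: T = 0x82, S = E(K, T) = 0xEB; 0x5B ⊕ 0xEB = 0xB0.
C5: T = 0x83, S = E(K, T) = 0xEA; 0x0D ⊕ 0xEA = 0xE7.

C0 = 0xC8, C1 = 0xAD, C2 = 0xC6, C3 = 0xD1, C4 = 0xB0, C5 = 0xE7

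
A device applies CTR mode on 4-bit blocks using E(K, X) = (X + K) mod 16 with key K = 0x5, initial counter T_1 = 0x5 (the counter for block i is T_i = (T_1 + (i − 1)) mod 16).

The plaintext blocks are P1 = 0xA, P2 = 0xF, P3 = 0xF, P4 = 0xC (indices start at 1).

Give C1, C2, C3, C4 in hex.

CTR encryption: S_i = E(K, T_i) where T_i is the counter for block i; C_i = P_i ⊕ S_i.
C1: T = 0x5, S = E(K, T) = 0xA; 0xA ⊕ 0xA = 0x0.
C2: T = 0x6, S = E(K, T) = 0xB; 0xF ⊕ 0xB = 0x4.
C3: T = 0x7, S = E(K, T) = 0xC; 0xF ⊕ 0xC = 0x3.
C4: T = 0x8, S = E(K, T) = 0xD; 0xC ⊕ 0xD = 0x1.

C1 = 0x0, C2 = 0x4, C3 = 0x3, C4 = 0x1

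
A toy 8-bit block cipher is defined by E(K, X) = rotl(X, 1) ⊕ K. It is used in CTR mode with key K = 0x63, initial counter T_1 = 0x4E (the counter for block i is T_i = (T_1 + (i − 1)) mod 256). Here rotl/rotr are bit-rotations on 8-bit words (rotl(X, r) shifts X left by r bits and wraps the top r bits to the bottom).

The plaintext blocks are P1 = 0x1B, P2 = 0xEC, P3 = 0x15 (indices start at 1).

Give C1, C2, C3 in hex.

C1 = 0xE4, C2 = 0x11, C3 = 0xD6

CTR encryption: S_i = E(K, T_i) where T_i is the counter for block i; C_i = P_i ⊕ S_i.
C1: T = 0x4E, S = E(K, T) = 0xFF; 0x1B ⊕ 0xFF = 0xE4.
C2: T = 0x4F, S = E(K, T) = 0xFD; 0xEC ⊕ 0xFD = 0x11.
C3: T = 0x50, S = E(K, T) = 0xC3; 0x15 ⊕ 0xC3 = 0xD6.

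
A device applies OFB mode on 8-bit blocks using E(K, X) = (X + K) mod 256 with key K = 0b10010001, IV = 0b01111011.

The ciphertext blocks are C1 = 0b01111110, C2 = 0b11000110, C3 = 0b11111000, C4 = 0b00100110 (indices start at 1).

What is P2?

OFB decryption: S_i = E(K, S_{i−1}) with S_{0} = IV; P_i = C_i ⊕ S_i.
P1: S = E(K, 0b01111011) = 0b00001100; 0b01111110 ⊕ 0b00001100 = 0b01110010.
P2: S = E(K, 0b00001100) = 0b10011101; 0b11000110 ⊕ 0b10011101 = 0b01011011.

P2 = 0b01011011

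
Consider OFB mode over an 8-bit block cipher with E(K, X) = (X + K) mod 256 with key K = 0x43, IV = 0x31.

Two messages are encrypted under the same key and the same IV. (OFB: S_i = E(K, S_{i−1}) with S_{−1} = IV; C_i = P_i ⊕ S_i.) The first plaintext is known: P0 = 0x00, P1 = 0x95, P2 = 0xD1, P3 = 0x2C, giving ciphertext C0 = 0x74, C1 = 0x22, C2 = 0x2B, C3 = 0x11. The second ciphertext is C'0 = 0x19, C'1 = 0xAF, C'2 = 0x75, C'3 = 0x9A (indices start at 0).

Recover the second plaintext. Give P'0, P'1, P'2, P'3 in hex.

P'0 = 0x6D, P'1 = 0x18, P'2 = 0x8F, P'3 = 0xA7

In OFB with a reused IV, both messages share the same keystream S_i, so C_i ⊕ C'_i = P_i ⊕ P'_i and thus P'_i = P_i ⊕ C_i ⊕ C'_i.
P'0: 0x00 ⊕ 0x74 ⊕ 0x19 = 0x6D.
P'1: 0x95 ⊕ 0x22 ⊕ 0xAF = 0x18.
P'2: 0xD1 ⊕ 0x2B ⊕ 0x75 = 0x8F.
P'3: 0x2C ⊕ 0x11 ⊕ 0x9A = 0xA7.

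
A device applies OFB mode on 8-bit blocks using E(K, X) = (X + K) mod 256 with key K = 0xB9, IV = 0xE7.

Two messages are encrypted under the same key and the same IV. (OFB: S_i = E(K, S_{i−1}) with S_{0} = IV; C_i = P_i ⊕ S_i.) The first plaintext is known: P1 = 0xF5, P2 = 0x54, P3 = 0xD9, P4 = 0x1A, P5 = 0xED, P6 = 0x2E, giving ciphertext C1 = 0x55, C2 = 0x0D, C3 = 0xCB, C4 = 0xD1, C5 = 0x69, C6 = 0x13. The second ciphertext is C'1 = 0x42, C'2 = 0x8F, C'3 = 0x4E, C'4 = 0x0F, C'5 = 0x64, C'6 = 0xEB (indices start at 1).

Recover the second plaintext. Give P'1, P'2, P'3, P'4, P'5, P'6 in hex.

In OFB with a reused IV, both messages share the same keystream S_i, so C_i ⊕ C'_i = P_i ⊕ P'_i and thus P'_i = P_i ⊕ C_i ⊕ C'_i.
P'1: 0xF5 ⊕ 0x55 ⊕ 0x42 = 0xE2.
P'2: 0x54 ⊕ 0x0D ⊕ 0x8F = 0xD6.
P'3: 0xD9 ⊕ 0xCB ⊕ 0x4E = 0x5C.
P'4: 0x1A ⊕ 0xD1 ⊕ 0x0F = 0xC4.
P'5: 0xED ⊕ 0x69 ⊕ 0x64 = 0xE0.
P'6: 0x2E ⊕ 0x13 ⊕ 0xEB = 0xD6.

P'1 = 0xE2, P'2 = 0xD6, P'3 = 0x5C, P'4 = 0xC4, P'5 = 0xE0, P'6 = 0xD6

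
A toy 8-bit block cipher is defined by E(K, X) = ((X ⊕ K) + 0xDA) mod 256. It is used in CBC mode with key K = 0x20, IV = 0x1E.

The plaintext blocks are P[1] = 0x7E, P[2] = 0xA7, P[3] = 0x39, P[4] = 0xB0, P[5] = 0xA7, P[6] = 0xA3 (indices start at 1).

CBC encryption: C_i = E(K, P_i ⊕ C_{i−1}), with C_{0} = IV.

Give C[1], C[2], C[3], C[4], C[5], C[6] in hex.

C[1] = 0x1A, C[2] = 0x77, C[3] = 0x48, C[4] = 0xB2, C[5] = 0x0F, C[6] = 0x66

C[1]: P[1] ⊕ 0x1E = 0x60; E(K, 0x60) = 0x1A.
C[2]: P[2] ⊕ 0x1A = 0xBD; E(K, 0xBD) = 0x77.
C[3]: P[3] ⊕ 0x77 = 0x4E; E(K, 0x4E) = 0x48.
C[4]: P[4] ⊕ 0x48 = 0xF8; E(K, 0xF8) = 0xB2.
C[5]: P[5] ⊕ 0xB2 = 0x15; E(K, 0x15) = 0x0F.
C[6]: P[6] ⊕ 0x0F = 0xAC; E(K, 0xAC) = 0x66.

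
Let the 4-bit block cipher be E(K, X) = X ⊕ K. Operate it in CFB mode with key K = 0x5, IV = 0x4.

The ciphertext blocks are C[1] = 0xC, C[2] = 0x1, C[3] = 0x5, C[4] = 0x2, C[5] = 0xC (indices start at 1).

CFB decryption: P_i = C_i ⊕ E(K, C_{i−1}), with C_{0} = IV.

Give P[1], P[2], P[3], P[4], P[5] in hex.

P[1] = 0xD, P[2] = 0x8, P[3] = 0x1, P[4] = 0x2, P[5] = 0xB

P[1]: E(K, 0x4) = 0x1; 0xC ⊕ 0x1 = 0xD.
P[2]: E(K, 0xC) = 0x9; 0x1 ⊕ 0x9 = 0x8.
P[3]: E(K, 0x1) = 0x4; 0x5 ⊕ 0x4 = 0x1.
P[4]: E(K, 0x5) = 0x0; 0x2 ⊕ 0x0 = 0x2.
P[5]: E(K, 0x2) = 0x7; 0xC ⊕ 0x7 = 0xB.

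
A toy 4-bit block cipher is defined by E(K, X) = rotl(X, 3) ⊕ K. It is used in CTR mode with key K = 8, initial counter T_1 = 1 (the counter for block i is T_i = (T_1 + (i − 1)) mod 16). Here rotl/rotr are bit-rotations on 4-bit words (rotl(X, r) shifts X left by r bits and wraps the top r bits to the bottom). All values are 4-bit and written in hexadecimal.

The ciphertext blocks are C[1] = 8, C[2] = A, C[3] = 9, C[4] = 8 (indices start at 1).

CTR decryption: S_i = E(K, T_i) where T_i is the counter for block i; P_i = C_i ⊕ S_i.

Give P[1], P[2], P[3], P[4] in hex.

P[1] = 8, P[2] = 3, P[3] = 8, P[4] = 2

P[1]: T = 1, S = E(K, T) = 0; 8 ⊕ 0 = 8.
P[2]: T = 2, S = E(K, T) = 9; A ⊕ 9 = 3.
P[3]: T = 3, S = E(K, T) = 1; 9 ⊕ 1 = 8.
P[4]: T = 4, S = E(K, T) = A; 8 ⊕ A = 2.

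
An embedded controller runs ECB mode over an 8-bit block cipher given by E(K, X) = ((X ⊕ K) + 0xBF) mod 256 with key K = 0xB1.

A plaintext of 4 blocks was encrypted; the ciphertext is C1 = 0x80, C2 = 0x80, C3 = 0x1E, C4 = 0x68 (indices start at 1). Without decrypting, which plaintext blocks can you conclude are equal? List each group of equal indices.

P1 = P2

ECB encrypts each block independently with the same key, so equal ciphertext blocks imply equal plaintext blocks.
C1 = C2 = 0x80, so P1 = P2.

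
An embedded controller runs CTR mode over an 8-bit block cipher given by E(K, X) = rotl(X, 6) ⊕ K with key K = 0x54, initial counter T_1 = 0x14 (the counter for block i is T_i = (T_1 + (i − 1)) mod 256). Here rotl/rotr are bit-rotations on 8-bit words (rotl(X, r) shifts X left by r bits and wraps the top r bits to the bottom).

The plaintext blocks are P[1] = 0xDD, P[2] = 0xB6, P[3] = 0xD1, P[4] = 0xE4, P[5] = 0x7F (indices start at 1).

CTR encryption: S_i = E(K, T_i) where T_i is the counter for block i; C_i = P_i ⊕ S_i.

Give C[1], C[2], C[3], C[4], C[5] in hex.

C[1]: T = 0x14, S = E(K, T) = 0x51; 0xDD ⊕ 0x51 = 0x8C.
C[2]: T = 0x15, S = E(K, T) = 0x11; 0xB6 ⊕ 0x11 = 0xA7.
C[3]: T = 0x16, S = E(K, T) = 0xD1; 0xD1 ⊕ 0xD1 = 0x00.
C[4]: T = 0x17, S = E(K, T) = 0x91; 0xE4 ⊕ 0x91 = 0x75.
C[5]: T = 0x18, S = E(K, T) = 0x52; 0x7F ⊕ 0x52 = 0x2D.

C[1] = 0x8C, C[2] = 0xA7, C[3] = 0x00, C[4] = 0x75, C[5] = 0x2D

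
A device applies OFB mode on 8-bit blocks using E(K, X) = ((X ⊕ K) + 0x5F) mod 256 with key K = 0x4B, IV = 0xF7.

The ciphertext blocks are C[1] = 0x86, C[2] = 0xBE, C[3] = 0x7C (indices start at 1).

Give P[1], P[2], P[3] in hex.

OFB decryption: S_i = E(K, S_{i−1}) with S_{0} = IV; P_i = C_i ⊕ S_i.
P[1]: S = E(K, 0xF7) = 0x1B; 0x86 ⊕ 0x1B = 0x9D.
P[2]: S = E(K, 0x1B) = 0xAF; 0xBE ⊕ 0xAF = 0x11.
P[3]: S = E(K, 0xAF) = 0x43; 0x7C ⊕ 0x43 = 0x3F.

P[1] = 0x9D, P[2] = 0x11, P[3] = 0x3F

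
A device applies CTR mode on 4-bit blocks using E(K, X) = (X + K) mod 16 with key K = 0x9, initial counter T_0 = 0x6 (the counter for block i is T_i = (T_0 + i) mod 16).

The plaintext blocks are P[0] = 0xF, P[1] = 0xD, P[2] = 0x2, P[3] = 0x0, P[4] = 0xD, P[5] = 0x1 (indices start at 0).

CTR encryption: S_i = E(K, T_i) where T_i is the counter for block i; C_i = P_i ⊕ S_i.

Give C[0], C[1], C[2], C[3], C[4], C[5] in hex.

C[0]: T = 0x6, S = E(K, T) = 0xF; 0xF ⊕ 0xF = 0x0.
C[1]: T = 0x7, S = E(K, T) = 0x0; 0xD ⊕ 0x0 = 0xD.
C[2]: T = 0x8, S = E(K, T) = 0x1; 0x2 ⊕ 0x1 = 0x3.
C[3]: T = 0x9, S = E(K, T) = 0x2; 0x0 ⊕ 0x2 = 0x2.
C[4]: T = 0xA, S = E(K, T) = 0x3; 0xD ⊕ 0x3 = 0xE.
C[5]: T = 0xB, S = E(K, T) = 0x4; 0x1 ⊕ 0x4 = 0x5.

C[0] = 0x0, C[1] = 0xD, C[2] = 0x3, C[3] = 0x2, C[4] = 0xE, C[5] = 0x5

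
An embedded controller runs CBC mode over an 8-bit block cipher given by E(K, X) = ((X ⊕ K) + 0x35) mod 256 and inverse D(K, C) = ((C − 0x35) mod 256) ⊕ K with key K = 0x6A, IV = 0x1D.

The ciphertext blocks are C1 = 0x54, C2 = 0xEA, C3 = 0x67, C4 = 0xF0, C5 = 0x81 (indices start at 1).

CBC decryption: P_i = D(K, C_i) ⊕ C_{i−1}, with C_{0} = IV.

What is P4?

P4 = 0xB6

P4: D(K, 0xF0) = 0xD1; 0xD1 ⊕ 0x67 = 0xB6.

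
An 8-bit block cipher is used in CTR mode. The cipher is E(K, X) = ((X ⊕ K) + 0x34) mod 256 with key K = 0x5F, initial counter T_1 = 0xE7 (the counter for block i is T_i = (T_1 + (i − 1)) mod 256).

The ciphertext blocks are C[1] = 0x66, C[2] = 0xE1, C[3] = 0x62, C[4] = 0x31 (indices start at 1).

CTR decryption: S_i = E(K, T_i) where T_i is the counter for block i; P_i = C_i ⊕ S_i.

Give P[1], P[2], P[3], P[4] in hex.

P[1]: T = 0xE7, S = E(K, T) = 0xEC; 0x66 ⊕ 0xEC = 0x8A.
P[2]: T = 0xE8, S = E(K, T) = 0xEB; 0xE1 ⊕ 0xEB = 0x0A.
P[3]: T = 0xE9, S = E(K, T) = 0xEA; 0x62 ⊕ 0xEA = 0x88.
P[4]: T = 0xEA, S = E(K, T) = 0xE9; 0x31 ⊕ 0xE9 = 0xD8.

P[1] = 0x8A, P[2] = 0x0A, P[3] = 0x88, P[4] = 0xD8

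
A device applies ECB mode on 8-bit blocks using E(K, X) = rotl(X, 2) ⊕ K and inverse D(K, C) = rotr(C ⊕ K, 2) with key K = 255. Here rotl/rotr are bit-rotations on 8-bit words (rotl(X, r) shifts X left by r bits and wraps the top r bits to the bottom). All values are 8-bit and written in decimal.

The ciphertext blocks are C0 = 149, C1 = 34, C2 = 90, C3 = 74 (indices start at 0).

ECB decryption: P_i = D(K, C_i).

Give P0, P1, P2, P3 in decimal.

P0 = 154, P1 = 119, P2 = 105, P3 = 109

P0: D(K, 149) = 154.
P1: D(K, 34) = 119.
P2: D(K, 90) = 105.
P3: D(K, 74) = 109.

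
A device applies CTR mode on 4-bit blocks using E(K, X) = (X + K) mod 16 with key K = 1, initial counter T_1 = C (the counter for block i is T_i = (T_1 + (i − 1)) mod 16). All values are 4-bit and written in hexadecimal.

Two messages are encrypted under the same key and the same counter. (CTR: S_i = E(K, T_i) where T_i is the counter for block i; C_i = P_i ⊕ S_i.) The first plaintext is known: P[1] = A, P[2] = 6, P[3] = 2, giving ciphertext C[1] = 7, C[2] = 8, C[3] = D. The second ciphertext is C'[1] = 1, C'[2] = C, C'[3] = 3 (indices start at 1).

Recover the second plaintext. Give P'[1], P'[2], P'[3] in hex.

In CTR with a reused counter, both messages share the same keystream S_i, so C_i ⊕ C'_i = P_i ⊕ P'_i and thus P'_i = P_i ⊕ C_i ⊕ C'_i.
P'[1]: A ⊕ 7 ⊕ 1 = C.
P'[2]: 6 ⊕ 8 ⊕ C = 2.
P'[3]: 2 ⊕ D ⊕ 3 = C.

P'[1] = C, P'[2] = 2, P'[3] = C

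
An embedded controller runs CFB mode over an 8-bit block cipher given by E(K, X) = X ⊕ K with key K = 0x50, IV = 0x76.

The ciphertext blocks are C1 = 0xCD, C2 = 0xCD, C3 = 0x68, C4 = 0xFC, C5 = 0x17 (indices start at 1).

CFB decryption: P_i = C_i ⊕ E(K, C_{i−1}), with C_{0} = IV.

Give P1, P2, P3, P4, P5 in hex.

P1 = 0xEB, P2 = 0x50, P3 = 0xF5, P4 = 0xC4, P5 = 0xBB

P1: E(K, 0x76) = 0x26; 0xCD ⊕ 0x26 = 0xEB.
P2: E(K, 0xCD) = 0x9D; 0xCD ⊕ 0x9D = 0x50.
P3: E(K, 0xCD) = 0x9D; 0x68 ⊕ 0x9D = 0xF5.
P4: E(K, 0x68) = 0x38; 0xFC ⊕ 0x38 = 0xC4.
P5: E(K, 0xFC) = 0xAC; 0x17 ⊕ 0xAC = 0xBB.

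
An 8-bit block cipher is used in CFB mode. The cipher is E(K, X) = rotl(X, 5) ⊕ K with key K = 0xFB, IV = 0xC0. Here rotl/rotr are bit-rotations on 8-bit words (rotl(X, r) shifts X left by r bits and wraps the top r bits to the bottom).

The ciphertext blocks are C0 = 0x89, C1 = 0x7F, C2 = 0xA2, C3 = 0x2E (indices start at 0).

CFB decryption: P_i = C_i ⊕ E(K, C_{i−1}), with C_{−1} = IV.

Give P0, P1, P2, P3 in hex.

P0: E(K, 0xC0) = 0xE3; 0x89 ⊕ 0xE3 = 0x6A.
P1: E(K, 0x89) = 0xCA; 0x7F ⊕ 0xCA = 0xB5.
P2: E(K, 0x7F) = 0x14; 0xA2 ⊕ 0x14 = 0xB6.
P3: E(K, 0xA2) = 0xAF; 0x2E ⊕ 0xAF = 0x81.

P0 = 0x6A, P1 = 0xB5, P2 = 0xB6, P3 = 0x81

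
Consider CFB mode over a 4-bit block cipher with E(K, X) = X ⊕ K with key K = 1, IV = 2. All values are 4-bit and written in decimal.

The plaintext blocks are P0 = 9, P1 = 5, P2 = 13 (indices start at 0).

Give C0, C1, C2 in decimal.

CFB encryption: C_i = P_i ⊕ E(K, C_{i−1}), with C_{−1} = IV.
C0: E(K, 2) = 3; 9 ⊕ 3 = 10.
C1: E(K, 10) = 11; 5 ⊕ 11 = 14.
C2: E(K, 14) = 15; 13 ⊕ 15 = 2.

C0 = 10, C1 = 14, C2 = 2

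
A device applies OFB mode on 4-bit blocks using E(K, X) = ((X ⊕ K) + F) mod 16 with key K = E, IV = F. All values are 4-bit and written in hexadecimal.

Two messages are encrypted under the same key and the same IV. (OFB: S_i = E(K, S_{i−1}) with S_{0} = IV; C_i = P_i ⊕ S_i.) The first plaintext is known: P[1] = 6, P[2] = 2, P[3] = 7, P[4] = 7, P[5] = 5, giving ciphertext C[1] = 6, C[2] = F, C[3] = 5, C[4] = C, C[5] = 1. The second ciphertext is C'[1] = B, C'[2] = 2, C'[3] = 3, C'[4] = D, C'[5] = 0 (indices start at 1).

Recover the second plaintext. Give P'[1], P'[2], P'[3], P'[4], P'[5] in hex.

In OFB with a reused IV, both messages share the same keystream S_i, so C_i ⊕ C'_i = P_i ⊕ P'_i and thus P'_i = P_i ⊕ C_i ⊕ C'_i.
P'[1]: 6 ⊕ 6 ⊕ B = B.
P'[2]: 2 ⊕ F ⊕ 2 = F.
P'[3]: 7 ⊕ 5 ⊕ 3 = 1.
P'[4]: 7 ⊕ C ⊕ D = 6.
P'[5]: 5 ⊕ 1 ⊕ 0 = 4.

P'[1] = B, P'[2] = F, P'[3] = 1, P'[4] = 6, P'[5] = 4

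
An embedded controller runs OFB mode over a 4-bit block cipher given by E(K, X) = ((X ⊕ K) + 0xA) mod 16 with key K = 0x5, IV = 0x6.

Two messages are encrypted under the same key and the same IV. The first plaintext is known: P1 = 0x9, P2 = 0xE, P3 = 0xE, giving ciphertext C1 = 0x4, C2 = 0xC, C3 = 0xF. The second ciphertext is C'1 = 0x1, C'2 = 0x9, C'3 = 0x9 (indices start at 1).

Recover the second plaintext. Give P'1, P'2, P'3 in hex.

P'1 = 0xC, P'2 = 0xB, P'3 = 0x8

In OFB with a reused IV, both messages share the same keystream S_i, so C_i ⊕ C'_i = P_i ⊕ P'_i and thus P'_i = P_i ⊕ C_i ⊕ C'_i.
P'1: 0x9 ⊕ 0x4 ⊕ 0x1 = 0xC.
P'2: 0xE ⊕ 0xC ⊕ 0x9 = 0xB.
P'3: 0xE ⊕ 0xF ⊕ 0x9 = 0x8.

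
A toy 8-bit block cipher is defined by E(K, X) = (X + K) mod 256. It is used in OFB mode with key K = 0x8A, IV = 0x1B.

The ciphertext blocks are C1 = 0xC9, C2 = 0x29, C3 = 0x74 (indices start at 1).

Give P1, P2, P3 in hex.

P1 = 0x6C, P2 = 0x06, P3 = 0xCD

OFB decryption: S_i = E(K, S_{i−1}) with S_{0} = IV; P_i = C_i ⊕ S_i.
P1: S = E(K, 0x1B) = 0xA5; 0xC9 ⊕ 0xA5 = 0x6C.
P2: S = E(K, 0xA5) = 0x2F; 0x29 ⊕ 0x2F = 0x06.
P3: S = E(K, 0x2F) = 0xB9; 0x74 ⊕ 0xB9 = 0xCD.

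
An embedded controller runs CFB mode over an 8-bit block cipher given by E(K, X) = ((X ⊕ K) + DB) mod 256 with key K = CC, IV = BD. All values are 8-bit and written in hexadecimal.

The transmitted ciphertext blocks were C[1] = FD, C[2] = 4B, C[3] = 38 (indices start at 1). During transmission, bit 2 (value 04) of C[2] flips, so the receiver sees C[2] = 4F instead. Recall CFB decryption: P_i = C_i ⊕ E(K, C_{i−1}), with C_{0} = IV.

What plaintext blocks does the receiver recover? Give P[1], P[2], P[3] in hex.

Only C[2] changed, to 4F. In CFB, a change in C_i flips the same bit in P_i and garbles P_{i+1}. Decrypting the received ciphertext:
P[1]: E(K, BD) = 4C; FD ⊕ 4C = B1.
P[2]: E(K, FD) = 0C; 4F ⊕ 0C = 43.
P[3]: E(K, 4F) = 5E; 38 ⊕ 5E = 66.
Blocks that differ from the original plaintext: P[2], P[3].

P[1] = B1, P[2] = 43, P[3] = 66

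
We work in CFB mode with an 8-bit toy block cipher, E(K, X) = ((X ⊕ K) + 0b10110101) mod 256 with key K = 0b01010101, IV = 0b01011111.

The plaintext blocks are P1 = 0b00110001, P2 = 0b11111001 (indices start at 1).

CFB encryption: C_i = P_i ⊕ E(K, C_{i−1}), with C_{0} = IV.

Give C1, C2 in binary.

C1 = 0b10001110, C2 = 0b01101001

C1: E(K, 0b01011111) = 0b10111111; 0b00110001 ⊕ 0b10111111 = 0b10001110.
C2: E(K, 0b10001110) = 0b10010000; 0b11111001 ⊕ 0b10010000 = 0b01101001.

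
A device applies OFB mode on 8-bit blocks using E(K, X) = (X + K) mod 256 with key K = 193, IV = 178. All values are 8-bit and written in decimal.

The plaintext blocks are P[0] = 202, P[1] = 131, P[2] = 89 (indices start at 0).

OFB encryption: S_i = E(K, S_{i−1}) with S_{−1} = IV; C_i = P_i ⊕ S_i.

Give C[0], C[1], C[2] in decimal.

C[0]: S = E(K, 178) = 115; 202 ⊕ 115 = 185.
C[1]: S = E(K, 115) = 52; 131 ⊕ 52 = 183.
C[2]: S = E(K, 52) = 245; 89 ⊕ 245 = 172.

C[0] = 185, C[1] = 183, C[2] = 172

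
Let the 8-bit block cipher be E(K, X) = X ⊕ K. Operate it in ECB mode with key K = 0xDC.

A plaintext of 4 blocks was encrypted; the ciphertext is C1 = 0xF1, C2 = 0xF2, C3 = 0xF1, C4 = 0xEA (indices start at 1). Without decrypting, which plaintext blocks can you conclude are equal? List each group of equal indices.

P1 = P3

ECB encrypts each block independently with the same key, so equal ciphertext blocks imply equal plaintext blocks.
C1 = C3 = 0xF1, so P1 = P3.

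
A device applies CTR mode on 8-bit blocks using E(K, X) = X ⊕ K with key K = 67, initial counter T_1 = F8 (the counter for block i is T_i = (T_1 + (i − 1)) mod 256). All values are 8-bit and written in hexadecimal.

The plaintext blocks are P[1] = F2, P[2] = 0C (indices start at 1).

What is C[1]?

C[1] = 6D

CTR encryption: S_i = E(K, T_i) where T_i is the counter for block i; C_i = P_i ⊕ S_i.
C[1]: T = F8, S = E(K, T) = 9F; F2 ⊕ 9F = 6D.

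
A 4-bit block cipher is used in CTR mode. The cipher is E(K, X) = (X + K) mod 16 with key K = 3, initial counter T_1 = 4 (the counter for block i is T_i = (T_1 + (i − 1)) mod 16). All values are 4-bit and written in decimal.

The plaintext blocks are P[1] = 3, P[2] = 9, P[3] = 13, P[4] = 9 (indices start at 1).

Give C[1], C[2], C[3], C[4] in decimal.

CTR encryption: S_i = E(K, T_i) where T_i is the counter for block i; C_i = P_i ⊕ S_i.
C[1]: T = 4, S = E(K, T) = 7; 3 ⊕ 7 = 4.
C[2]: T = 5, S = E(K, T) = 8; 9 ⊕ 8 = 1.
C[3]: T = 6, S = E(K, T) = 9; 13 ⊕ 9 = 4.
C[4]: T = 7, S = E(K, T) = 10; 9 ⊕ 10 = 3.

C[1] = 4, C[2] = 1, C[3] = 4, C[4] = 3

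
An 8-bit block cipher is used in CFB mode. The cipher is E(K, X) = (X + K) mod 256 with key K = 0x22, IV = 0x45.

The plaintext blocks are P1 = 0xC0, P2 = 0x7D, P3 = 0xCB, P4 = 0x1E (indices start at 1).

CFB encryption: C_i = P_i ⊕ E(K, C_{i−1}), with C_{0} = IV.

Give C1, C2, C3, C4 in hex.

C1: E(K, 0x45) = 0x67; 0xC0 ⊕ 0x67 = 0xA7.
C2: E(K, 0xA7) = 0xC9; 0x7D ⊕ 0xC9 = 0xB4.
C3: E(K, 0xB4) = 0xD6; 0xCB ⊕ 0xD6 = 0x1D.
C4: E(K, 0x1D) = 0x3F; 0x1E ⊕ 0x3F = 0x21.

C1 = 0xA7, C2 = 0xB4, C3 = 0x1D, C4 = 0x21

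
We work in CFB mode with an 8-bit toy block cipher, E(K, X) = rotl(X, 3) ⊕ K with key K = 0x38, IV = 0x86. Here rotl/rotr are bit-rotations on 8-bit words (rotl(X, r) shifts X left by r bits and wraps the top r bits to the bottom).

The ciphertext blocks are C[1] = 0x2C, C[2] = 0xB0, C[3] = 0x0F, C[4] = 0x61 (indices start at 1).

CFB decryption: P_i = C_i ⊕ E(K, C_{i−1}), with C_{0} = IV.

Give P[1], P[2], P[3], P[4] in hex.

P[1]: E(K, 0x86) = 0x0C; 0x2C ⊕ 0x0C = 0x20.
P[2]: E(K, 0x2C) = 0x59; 0xB0 ⊕ 0x59 = 0xE9.
P[3]: E(K, 0xB0) = 0xBD; 0x0F ⊕ 0xBD = 0xB2.
P[4]: E(K, 0x0F) = 0x40; 0x61 ⊕ 0x40 = 0x21.

P[1] = 0x20, P[2] = 0xE9, P[3] = 0xB2, P[4] = 0x21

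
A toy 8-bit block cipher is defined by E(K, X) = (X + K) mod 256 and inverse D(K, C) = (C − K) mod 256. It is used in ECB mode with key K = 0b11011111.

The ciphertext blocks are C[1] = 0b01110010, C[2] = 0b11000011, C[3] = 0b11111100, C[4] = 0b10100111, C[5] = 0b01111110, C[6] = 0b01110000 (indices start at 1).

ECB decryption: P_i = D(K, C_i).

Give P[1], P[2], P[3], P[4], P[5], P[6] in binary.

P[1] = 0b10010011, P[2] = 0b11100100, P[3] = 0b00011101, P[4] = 0b11001000, P[5] = 0b10011111, P[6] = 0b10010001

P[1]: D(K, 0b01110010) = 0b10010011.
P[2]: D(K, 0b11000011) = 0b11100100.
P[3]: D(K, 0b11111100) = 0b00011101.
P[4]: D(K, 0b10100111) = 0b11001000.
P[5]: D(K, 0b01111110) = 0b10011111.
P[6]: D(K, 0b01110000) = 0b10010001.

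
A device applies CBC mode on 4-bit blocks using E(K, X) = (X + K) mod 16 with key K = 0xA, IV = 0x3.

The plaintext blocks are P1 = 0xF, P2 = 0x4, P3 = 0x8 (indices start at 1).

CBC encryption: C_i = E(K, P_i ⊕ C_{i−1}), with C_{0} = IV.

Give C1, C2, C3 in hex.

C1: P1 ⊕ 0x3 = 0xC; E(K, 0xC) = 0x6.
C2: P2 ⊕ 0x6 = 0x2; E(K, 0x2) = 0xC.
C3: P3 ⊕ 0xC = 0x4; E(K, 0x4) = 0xE.

C1 = 0x6, C2 = 0xC, C3 = 0xE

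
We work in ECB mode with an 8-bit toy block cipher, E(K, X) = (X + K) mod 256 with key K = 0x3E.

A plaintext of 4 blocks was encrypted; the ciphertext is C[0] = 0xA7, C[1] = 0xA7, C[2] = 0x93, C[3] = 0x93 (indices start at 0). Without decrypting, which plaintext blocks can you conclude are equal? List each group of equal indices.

P[0] = P[1]; P[2] = P[3]

ECB encrypts each block independently with the same key, so equal ciphertext blocks imply equal plaintext blocks.
C[0] = C[1] = 0xA7, so P[0] = P[1].
C[2] = C[3] = 0x93, so P[2] = P[3].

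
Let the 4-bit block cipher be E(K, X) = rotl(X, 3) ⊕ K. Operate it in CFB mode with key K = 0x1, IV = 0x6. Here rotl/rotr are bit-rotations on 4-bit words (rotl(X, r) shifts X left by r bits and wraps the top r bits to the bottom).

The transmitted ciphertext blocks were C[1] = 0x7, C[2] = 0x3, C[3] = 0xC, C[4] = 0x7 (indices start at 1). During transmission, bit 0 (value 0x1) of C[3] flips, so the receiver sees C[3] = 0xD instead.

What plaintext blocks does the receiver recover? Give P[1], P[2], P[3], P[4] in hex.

P[1] = 0x5, P[2] = 0x9, P[3] = 0x5, P[4] = 0x8

CFB decryption: P_i = C_i ⊕ E(K, C_{i−1}), with C_{0} = IV.
Only C[3] changed, to 0xD. In CFB, a change in C_i flips the same bit in P_i and garbles P_{i+1}. Decrypting the received ciphertext:
P[1]: E(K, 0x6) = 0x2; 0x7 ⊕ 0x2 = 0x5.
P[2]: E(K, 0x7) = 0xA; 0x3 ⊕ 0xA = 0x9.
P[3]: E(K, 0x3) = 0x8; 0xD ⊕ 0x8 = 0x5.
P[4]: E(K, 0xD) = 0xF; 0x7 ⊕ 0xF = 0x8.
Blocks that differ from the original plaintext: P[3], P[4].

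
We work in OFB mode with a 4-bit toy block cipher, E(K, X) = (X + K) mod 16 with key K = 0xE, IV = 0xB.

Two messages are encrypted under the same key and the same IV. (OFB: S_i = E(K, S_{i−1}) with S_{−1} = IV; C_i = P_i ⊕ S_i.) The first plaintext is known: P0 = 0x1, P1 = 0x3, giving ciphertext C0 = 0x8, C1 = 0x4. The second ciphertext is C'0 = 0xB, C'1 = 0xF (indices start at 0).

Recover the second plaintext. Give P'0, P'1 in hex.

P'0 = 0x2, P'1 = 0x8

In OFB with a reused IV, both messages share the same keystream S_i, so C_i ⊕ C'_i = P_i ⊕ P'_i and thus P'_i = P_i ⊕ C_i ⊕ C'_i.
P'0: 0x1 ⊕ 0x8 ⊕ 0xB = 0x2.
P'1: 0x3 ⊕ 0x4 ⊕ 0xF = 0x8.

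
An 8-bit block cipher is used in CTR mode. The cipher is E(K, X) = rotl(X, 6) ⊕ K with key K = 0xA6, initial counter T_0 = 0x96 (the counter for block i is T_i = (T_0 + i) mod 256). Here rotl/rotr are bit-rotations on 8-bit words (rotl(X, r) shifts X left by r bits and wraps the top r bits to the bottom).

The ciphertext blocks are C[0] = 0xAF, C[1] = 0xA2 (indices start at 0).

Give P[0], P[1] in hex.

P[0] = 0xAC, P[1] = 0xE1

CTR decryption: S_i = E(K, T_i) where T_i is the counter for block i; P_i = C_i ⊕ S_i.
P[0]: T = 0x96, S = E(K, T) = 0x03; 0xAF ⊕ 0x03 = 0xAC.
P[1]: T = 0x97, S = E(K, T) = 0x43; 0xA2 ⊕ 0x43 = 0xE1.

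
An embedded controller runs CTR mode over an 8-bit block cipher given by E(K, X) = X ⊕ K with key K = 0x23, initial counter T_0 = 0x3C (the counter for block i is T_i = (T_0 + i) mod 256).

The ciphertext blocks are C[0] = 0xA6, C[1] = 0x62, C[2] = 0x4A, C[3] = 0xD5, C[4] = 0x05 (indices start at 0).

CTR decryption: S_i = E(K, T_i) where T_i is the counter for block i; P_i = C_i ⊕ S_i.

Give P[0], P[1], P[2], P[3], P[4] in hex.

P[0]: T = 0x3C, S = E(K, T) = 0x1F; 0xA6 ⊕ 0x1F = 0xB9.
P[1]: T = 0x3D, S = E(K, T) = 0x1E; 0x62 ⊕ 0x1E = 0x7C.
P[2]: T = 0x3E, S = E(K, T) = 0x1D; 0x4A ⊕ 0x1D = 0x57.
P[3]: T = 0x3F, S = E(K, T) = 0x1C; 0xD5 ⊕ 0x1C = 0xC9.
P[4]: T = 0x40, S = E(K, T) = 0x63; 0x05 ⊕ 0x63 = 0x66.

P[0] = 0xB9, P[1] = 0x7C, P[2] = 0x57, P[3] = 0xC9, P[4] = 0x66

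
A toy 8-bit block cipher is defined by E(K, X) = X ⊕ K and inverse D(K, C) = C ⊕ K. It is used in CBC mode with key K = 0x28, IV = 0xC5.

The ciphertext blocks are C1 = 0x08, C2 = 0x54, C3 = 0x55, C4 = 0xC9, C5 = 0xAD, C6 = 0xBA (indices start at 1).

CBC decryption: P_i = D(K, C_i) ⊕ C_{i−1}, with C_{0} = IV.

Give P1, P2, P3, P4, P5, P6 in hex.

P1 = 0xE5, P2 = 0x74, P3 = 0x29, P4 = 0xB4, P5 = 0x4C, P6 = 0x3F

P1: D(K, 0x08) = 0x20; 0x20 ⊕ 0xC5 = 0xE5.
P2: D(K, 0x54) = 0x7C; 0x7C ⊕ 0x08 = 0x74.
P3: D(K, 0x55) = 0x7D; 0x7D ⊕ 0x54 = 0x29.
P4: D(K, 0xC9) = 0xE1; 0xE1 ⊕ 0x55 = 0xB4.
P5: D(K, 0xAD) = 0x85; 0x85 ⊕ 0xC9 = 0x4C.
P6: D(K, 0xBA) = 0x92; 0x92 ⊕ 0xAD = 0x3F.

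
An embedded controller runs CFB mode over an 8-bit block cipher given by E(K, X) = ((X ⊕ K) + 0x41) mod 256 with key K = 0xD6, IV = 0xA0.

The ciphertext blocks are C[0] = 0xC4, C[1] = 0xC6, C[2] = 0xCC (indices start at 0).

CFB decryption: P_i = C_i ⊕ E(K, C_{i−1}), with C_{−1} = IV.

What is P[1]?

P[1]: E(K, 0xC4) = 0x53; 0xC6 ⊕ 0x53 = 0x95.

P[1] = 0x95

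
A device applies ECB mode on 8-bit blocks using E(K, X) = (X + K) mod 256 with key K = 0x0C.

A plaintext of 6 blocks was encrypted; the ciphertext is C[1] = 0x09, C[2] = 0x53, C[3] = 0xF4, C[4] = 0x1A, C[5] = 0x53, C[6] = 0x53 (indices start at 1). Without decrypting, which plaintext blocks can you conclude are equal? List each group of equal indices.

ECB encrypts each block independently with the same key, so equal ciphertext blocks imply equal plaintext blocks.
C[2] = C[5] = C[6] = 0x53, so P[2] = P[5] = P[6].

P[2] = P[5] = P[6]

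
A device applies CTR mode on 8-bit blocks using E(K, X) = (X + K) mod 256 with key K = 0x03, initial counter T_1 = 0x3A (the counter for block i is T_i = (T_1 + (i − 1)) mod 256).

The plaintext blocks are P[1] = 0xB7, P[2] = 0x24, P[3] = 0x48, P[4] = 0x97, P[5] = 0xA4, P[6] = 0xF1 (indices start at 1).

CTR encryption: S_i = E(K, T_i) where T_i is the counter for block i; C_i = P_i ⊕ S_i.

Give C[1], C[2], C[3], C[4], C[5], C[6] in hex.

C[1]: T = 0x3A, S = E(K, T) = 0x3D; 0xB7 ⊕ 0x3D = 0x8A.
C[2]: T = 0x3B, S = E(K, T) = 0x3E; 0x24 ⊕ 0x3E = 0x1A.
C[3]: T = 0x3C, S = E(K, T) = 0x3F; 0x48 ⊕ 0x3F = 0x77.
C[4]: T = 0x3D, S = E(K, T) = 0x40; 0x97 ⊕ 0x40 = 0xD7.
C[5]: T = 0x3E, S = E(K, T) = 0x41; 0xA4 ⊕ 0x41 = 0xE5.
C[6]: T = 0x3F, S = E(K, T) = 0x42; 0xF1 ⊕ 0x42 = 0xB3.

C[1] = 0x8A, C[2] = 0x1A, C[3] = 0x77, C[4] = 0xD7, C[5] = 0xE5, C[6] = 0xB3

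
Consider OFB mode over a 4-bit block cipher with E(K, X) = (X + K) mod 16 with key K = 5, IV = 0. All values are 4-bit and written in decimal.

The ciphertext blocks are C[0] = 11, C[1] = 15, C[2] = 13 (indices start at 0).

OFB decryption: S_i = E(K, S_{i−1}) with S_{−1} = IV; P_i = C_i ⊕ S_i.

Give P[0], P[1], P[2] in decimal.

P[0]: S = E(K, 0) = 5; 11 ⊕ 5 = 14.
P[1]: S = E(K, 5) = 10; 15 ⊕ 10 = 5.
P[2]: S = E(K, 10) = 15; 13 ⊕ 15 = 2.

P[0] = 14, P[1] = 5, P[2] = 2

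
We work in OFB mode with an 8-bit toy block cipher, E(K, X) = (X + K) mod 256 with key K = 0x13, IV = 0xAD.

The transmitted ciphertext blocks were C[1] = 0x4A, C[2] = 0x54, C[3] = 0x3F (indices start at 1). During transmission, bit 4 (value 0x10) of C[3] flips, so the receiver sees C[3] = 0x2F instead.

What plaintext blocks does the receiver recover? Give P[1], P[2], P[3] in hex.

OFB decryption: S_i = E(K, S_{i−1}) with S_{0} = IV; P_i = C_i ⊕ S_i.
Only C[3] changed, to 0x2F. In OFB, a change in C_i flips the same bit in P_i only; the keystream is unaffected. Decrypting the received ciphertext:
P[1]: S = E(K, 0xAD) = 0xC0; 0x4A ⊕ 0xC0 = 0x8A.
P[2]: S = E(K, 0xC0) = 0xD3; 0x54 ⊕ 0xD3 = 0x87.
P[3]: S = E(K, 0xD3) = 0xE6; 0x2F ⊕ 0xE6 = 0xC9.
Blocks that differ from the original plaintext: P[3].

P[1] = 0x8A, P[2] = 0x87, P[3] = 0xC9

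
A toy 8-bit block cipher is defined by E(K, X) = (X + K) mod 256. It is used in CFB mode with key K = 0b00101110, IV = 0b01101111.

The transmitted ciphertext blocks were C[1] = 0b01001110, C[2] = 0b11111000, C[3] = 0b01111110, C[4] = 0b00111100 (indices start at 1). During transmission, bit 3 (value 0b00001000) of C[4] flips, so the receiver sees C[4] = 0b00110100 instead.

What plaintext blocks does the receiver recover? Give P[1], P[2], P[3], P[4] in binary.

CFB decryption: P_i = C_i ⊕ E(K, C_{i−1}), with C_{0} = IV.
Only C[4] changed, to 0b00110100. In CFB, a change in C_i flips the same bit in P_i and garbles P_{i+1}. Decrypting the received ciphertext:
P[1]: E(K, 0b01101111) = 0b10011101; 0b01001110 ⊕ 0b10011101 = 0b11010011.
P[2]: E(K, 0b01001110) = 0b01111100; 0b11111000 ⊕ 0b01111100 = 0b10000100.
P[3]: E(K, 0b11111000) = 0b00100110; 0b01111110 ⊕ 0b00100110 = 0b01011000.
P[4]: E(K, 0b01111110) = 0b10101100; 0b00110100 ⊕ 0b10101100 = 0b10011000.
Blocks that differ from the original plaintext: P[4].

P[1] = 0b11010011, P[2] = 0b10000100, P[3] = 0b01011000, P[4] = 0b10011000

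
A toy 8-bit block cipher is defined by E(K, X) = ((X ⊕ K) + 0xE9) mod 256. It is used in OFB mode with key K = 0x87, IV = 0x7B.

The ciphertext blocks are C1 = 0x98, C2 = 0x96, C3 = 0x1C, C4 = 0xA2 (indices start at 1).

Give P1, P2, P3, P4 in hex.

P1 = 0x7D, P2 = 0xDD, P3 = 0xA9, P4 = 0xB9

OFB decryption: S_i = E(K, S_{i−1}) with S_{0} = IV; P_i = C_i ⊕ S_i.
P1: S = E(K, 0x7B) = 0xE5; 0x98 ⊕ 0xE5 = 0x7D.
P2: S = E(K, 0xE5) = 0x4B; 0x96 ⊕ 0x4B = 0xDD.
P3: S = E(K, 0x4B) = 0xB5; 0x1C ⊕ 0xB5 = 0xA9.
P4: S = E(K, 0xB5) = 0x1B; 0xA2 ⊕ 0x1B = 0xB9.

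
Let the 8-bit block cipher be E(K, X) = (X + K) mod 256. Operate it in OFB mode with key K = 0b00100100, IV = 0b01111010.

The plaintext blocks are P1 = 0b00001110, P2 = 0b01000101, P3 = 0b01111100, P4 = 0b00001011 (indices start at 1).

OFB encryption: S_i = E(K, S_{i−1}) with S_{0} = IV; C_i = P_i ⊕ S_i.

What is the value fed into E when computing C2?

0b10011110

C1: S = E(K, 0b01111010) = 0b10011110; 0b00001110 ⊕ 0b10011110 = 0b10010000.
C2: S = E(K, 0b10011110) = 0b11000010; 0b01000101 ⊕ 0b11000010 = 0b10000111.
So the input to E for block 2 is 0b10011110.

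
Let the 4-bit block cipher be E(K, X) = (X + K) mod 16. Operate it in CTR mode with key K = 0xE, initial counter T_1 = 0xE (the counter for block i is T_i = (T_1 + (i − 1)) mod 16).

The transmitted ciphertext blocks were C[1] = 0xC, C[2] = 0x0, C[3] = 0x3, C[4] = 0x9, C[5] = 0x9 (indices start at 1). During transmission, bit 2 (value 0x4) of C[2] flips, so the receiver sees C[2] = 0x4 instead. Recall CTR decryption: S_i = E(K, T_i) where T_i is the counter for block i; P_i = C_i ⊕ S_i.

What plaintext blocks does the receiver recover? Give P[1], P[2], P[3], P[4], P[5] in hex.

P[1] = 0x0, P[2] = 0x9, P[3] = 0xD, P[4] = 0x6, P[5] = 0x9

Only C[2] changed, to 0x4. In CTR, a change in C_i flips the same bit in P_i only; the keystream is unaffected. Decrypting the received ciphertext:
P[1]: T = 0xE, S = E(K, T) = 0xC; 0xC ⊕ 0xC = 0x0.
P[2]: T = 0xF, S = E(K, T) = 0xD; 0x4 ⊕ 0xD = 0x9.
P[3]: T = 0x0, S = E(K, T) = 0xE; 0x3 ⊕ 0xE = 0xD.
P[4]: T = 0x1, S = E(K, T) = 0xF; 0x9 ⊕ 0xF = 0x6.
P[5]: T = 0x2, S = E(K, T) = 0x0; 0x9 ⊕ 0x0 = 0x9.
Blocks that differ from the original plaintext: P[2].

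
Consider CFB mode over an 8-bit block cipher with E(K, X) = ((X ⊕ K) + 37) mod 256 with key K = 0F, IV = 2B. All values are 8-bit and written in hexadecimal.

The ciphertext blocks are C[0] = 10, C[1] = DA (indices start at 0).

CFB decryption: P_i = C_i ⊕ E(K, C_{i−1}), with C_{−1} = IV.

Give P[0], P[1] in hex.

P[0] = 4B, P[1] = 8C

P[0]: E(K, 2B) = 5B; 10 ⊕ 5B = 4B.
P[1]: E(K, 10) = 56; DA ⊕ 56 = 8C.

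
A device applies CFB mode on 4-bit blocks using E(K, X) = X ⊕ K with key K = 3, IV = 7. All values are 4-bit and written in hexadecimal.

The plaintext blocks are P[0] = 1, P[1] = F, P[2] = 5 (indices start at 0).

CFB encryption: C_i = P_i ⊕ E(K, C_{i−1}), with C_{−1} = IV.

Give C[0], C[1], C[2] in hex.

C[0]: E(K, 7) = 4; 1 ⊕ 4 = 5.
C[1]: E(K, 5) = 6; F ⊕ 6 = 9.
C[2]: E(K, 9) = A; 5 ⊕ A = F.

C[0] = 5, C[1] = 9, C[2] = F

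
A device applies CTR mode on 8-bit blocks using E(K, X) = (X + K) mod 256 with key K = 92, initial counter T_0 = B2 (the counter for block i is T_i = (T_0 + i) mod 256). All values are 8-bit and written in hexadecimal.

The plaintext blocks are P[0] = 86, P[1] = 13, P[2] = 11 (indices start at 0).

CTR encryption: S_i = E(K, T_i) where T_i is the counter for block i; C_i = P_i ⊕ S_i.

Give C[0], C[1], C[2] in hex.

C[0] = C2, C[1] = 56, C[2] = 57

C[0]: T = B2, S = E(K, T) = 44; 86 ⊕ 44 = C2.
C[1]: T = B3, S = E(K, T) = 45; 13 ⊕ 45 = 56.
C[2]: T = B4, S = E(K, T) = 46; 11 ⊕ 46 = 57.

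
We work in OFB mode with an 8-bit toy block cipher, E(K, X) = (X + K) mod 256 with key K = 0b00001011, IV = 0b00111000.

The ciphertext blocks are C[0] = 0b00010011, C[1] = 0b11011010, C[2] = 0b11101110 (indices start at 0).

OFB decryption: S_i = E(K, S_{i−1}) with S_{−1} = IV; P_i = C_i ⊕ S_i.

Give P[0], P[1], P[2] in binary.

P[0]: S = E(K, 0b00111000) = 0b01000011; 0b00010011 ⊕ 0b01000011 = 0b01010000.
P[1]: S = E(K, 0b01000011) = 0b01001110; 0b11011010 ⊕ 0b01001110 = 0b10010100.
P[2]: S = E(K, 0b01001110) = 0b01011001; 0b11101110 ⊕ 0b01011001 = 0b10110111.

P[0] = 0b01010000, P[1] = 0b10010100, P[2] = 0b10110111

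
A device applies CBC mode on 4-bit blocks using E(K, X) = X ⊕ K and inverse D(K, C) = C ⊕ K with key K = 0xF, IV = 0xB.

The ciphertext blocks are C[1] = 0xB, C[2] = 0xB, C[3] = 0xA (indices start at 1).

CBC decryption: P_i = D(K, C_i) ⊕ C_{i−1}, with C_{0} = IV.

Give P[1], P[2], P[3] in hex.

P[1]: D(K, 0xB) = 0x4; 0x4 ⊕ 0xB = 0xF.
P[2]: D(K, 0xB) = 0x4; 0x4 ⊕ 0xB = 0xF.
P[3]: D(K, 0xA) = 0x5; 0x5 ⊕ 0xB = 0xE.

P[1] = 0xF, P[2] = 0xF, P[3] = 0xE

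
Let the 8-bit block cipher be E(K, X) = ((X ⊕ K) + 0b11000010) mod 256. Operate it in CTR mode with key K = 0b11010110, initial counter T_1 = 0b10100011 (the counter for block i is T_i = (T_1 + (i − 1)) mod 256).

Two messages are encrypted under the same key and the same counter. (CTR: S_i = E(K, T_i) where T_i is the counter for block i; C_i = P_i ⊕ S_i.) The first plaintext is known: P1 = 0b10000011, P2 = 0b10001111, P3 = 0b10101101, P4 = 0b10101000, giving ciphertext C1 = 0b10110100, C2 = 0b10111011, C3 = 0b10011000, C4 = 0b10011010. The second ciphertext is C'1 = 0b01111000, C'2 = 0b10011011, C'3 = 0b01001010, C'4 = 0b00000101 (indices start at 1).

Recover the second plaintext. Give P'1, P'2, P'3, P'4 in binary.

In CTR with a reused counter, both messages share the same keystream S_i, so C_i ⊕ C'_i = P_i ⊕ P'_i and thus P'_i = P_i ⊕ C_i ⊕ C'_i.
P'1: 0b10000011 ⊕ 0b10110100 ⊕ 0b01111000 = 0b01001111.
P'2: 0b10001111 ⊕ 0b10111011 ⊕ 0b10011011 = 0b10101111.
P'3: 0b10101101 ⊕ 0b10011000 ⊕ 0b01001010 = 0b01111111.
P'4: 0b10101000 ⊕ 0b10011010 ⊕ 0b00000101 = 0b00110111.

P'1 = 0b01001111, P'2 = 0b10101111, P'3 = 0b01111111, P'4 = 0b00110111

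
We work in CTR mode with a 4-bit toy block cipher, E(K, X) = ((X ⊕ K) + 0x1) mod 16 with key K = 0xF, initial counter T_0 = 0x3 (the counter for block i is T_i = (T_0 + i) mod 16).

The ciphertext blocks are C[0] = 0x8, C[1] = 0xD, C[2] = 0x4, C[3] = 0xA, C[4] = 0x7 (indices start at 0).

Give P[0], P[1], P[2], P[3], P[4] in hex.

CTR decryption: S_i = E(K, T_i) where T_i is the counter for block i; P_i = C_i ⊕ S_i.
P[0]: T = 0x3, S = E(K, T) = 0xD; 0x8 ⊕ 0xD = 0x5.
P[1]: T = 0x4, S = E(K, T) = 0xC; 0xD ⊕ 0xC = 0x1.
P[2]: T = 0x5, S = E(K, T) = 0xB; 0x4 ⊕ 0xB = 0xF.
P[3]: T = 0x6, S = E(K, T) = 0xA; 0xA ⊕ 0xA = 0x0.
P[4]: T = 0x7, S = E(K, T) = 0x9; 0x7 ⊕ 0x9 = 0xE.

P[0] = 0x5, P[1] = 0x1, P[2] = 0xF, P[3] = 0x0, P[4] = 0xE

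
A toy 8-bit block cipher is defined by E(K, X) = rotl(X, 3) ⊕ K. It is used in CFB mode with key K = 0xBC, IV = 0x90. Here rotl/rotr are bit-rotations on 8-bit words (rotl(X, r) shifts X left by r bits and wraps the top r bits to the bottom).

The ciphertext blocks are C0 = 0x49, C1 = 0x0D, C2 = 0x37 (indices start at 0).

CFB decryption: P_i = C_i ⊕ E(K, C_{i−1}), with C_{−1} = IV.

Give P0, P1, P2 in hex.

P0: E(K, 0x90) = 0x38; 0x49 ⊕ 0x38 = 0x71.
P1: E(K, 0x49) = 0xF6; 0x0D ⊕ 0xF6 = 0xFB.
P2: E(K, 0x0D) = 0xD4; 0x37 ⊕ 0xD4 = 0xE3.

P0 = 0x71, P1 = 0xFB, P2 = 0xE3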